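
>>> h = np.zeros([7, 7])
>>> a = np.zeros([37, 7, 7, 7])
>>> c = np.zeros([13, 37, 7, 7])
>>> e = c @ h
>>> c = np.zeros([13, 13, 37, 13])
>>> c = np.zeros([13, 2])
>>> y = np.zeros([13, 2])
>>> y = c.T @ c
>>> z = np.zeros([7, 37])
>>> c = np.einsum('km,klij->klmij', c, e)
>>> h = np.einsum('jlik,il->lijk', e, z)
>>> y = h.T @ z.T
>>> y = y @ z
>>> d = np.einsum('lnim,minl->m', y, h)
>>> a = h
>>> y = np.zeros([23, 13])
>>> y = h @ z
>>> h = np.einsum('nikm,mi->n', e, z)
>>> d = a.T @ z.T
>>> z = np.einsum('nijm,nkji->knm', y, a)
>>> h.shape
(13,)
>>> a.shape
(37, 7, 13, 7)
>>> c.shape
(13, 37, 2, 7, 7)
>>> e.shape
(13, 37, 7, 7)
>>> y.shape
(37, 7, 13, 37)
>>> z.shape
(7, 37, 37)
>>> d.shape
(7, 13, 7, 7)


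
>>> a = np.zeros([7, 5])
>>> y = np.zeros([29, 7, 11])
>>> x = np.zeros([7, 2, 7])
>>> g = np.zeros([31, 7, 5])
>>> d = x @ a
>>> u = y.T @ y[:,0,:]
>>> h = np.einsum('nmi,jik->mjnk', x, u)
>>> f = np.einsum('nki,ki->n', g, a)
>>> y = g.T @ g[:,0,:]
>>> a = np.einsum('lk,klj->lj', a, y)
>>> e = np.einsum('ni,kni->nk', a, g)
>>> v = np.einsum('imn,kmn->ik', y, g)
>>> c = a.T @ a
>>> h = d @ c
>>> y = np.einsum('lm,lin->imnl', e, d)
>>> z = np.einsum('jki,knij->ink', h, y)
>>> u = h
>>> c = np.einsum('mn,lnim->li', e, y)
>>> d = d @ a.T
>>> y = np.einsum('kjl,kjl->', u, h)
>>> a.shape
(7, 5)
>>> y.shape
()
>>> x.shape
(7, 2, 7)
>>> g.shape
(31, 7, 5)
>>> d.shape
(7, 2, 7)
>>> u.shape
(7, 2, 5)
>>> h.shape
(7, 2, 5)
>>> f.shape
(31,)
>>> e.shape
(7, 31)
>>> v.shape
(5, 31)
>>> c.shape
(2, 5)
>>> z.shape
(5, 31, 2)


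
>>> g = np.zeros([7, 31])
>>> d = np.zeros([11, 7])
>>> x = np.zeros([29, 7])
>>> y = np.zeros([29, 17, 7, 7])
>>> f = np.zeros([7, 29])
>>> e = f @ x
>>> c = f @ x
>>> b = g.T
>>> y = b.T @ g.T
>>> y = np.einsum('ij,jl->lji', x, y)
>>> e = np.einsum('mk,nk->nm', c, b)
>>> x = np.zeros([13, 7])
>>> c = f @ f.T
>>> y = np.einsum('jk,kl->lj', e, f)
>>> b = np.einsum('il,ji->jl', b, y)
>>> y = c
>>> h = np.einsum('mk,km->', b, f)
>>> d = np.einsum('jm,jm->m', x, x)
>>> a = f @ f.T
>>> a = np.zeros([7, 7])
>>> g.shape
(7, 31)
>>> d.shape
(7,)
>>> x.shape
(13, 7)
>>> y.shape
(7, 7)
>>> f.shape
(7, 29)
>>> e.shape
(31, 7)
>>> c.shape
(7, 7)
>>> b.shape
(29, 7)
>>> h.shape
()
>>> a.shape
(7, 7)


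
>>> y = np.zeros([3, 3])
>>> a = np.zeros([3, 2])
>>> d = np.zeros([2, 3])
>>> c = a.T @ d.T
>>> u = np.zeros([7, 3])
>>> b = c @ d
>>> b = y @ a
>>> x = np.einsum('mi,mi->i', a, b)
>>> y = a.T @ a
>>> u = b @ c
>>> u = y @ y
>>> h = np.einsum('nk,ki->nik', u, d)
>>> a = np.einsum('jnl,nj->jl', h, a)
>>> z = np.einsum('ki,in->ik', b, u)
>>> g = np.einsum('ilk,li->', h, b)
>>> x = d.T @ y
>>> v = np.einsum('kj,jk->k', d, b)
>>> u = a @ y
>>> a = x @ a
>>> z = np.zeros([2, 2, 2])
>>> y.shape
(2, 2)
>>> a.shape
(3, 2)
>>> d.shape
(2, 3)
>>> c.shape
(2, 2)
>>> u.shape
(2, 2)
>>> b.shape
(3, 2)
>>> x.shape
(3, 2)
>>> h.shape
(2, 3, 2)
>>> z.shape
(2, 2, 2)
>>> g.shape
()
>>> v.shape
(2,)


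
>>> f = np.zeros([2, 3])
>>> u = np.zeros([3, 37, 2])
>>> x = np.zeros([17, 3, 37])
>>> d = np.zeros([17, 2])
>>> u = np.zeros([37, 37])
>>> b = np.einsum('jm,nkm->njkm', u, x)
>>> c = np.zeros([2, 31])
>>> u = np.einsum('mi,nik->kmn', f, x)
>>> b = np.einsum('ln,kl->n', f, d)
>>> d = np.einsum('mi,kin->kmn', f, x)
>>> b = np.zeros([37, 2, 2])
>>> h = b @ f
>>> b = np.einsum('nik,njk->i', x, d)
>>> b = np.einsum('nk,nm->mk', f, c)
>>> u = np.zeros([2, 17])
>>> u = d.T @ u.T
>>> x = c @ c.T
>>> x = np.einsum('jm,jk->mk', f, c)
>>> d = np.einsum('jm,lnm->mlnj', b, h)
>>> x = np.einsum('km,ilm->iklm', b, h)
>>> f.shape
(2, 3)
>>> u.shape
(37, 2, 2)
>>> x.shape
(37, 31, 2, 3)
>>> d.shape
(3, 37, 2, 31)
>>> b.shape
(31, 3)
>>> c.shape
(2, 31)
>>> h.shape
(37, 2, 3)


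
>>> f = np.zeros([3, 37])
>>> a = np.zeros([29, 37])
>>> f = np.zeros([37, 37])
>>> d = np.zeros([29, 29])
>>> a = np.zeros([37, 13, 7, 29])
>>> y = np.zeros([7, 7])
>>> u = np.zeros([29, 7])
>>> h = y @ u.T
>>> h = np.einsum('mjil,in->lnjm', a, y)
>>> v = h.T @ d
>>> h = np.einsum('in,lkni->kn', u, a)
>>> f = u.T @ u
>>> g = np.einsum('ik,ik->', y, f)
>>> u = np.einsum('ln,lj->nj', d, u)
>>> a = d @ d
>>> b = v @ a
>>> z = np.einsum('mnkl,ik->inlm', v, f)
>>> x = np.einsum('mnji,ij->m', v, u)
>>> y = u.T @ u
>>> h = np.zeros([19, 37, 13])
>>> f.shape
(7, 7)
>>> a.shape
(29, 29)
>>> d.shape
(29, 29)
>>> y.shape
(7, 7)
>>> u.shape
(29, 7)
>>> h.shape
(19, 37, 13)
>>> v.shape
(37, 13, 7, 29)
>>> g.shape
()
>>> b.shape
(37, 13, 7, 29)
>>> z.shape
(7, 13, 29, 37)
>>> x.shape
(37,)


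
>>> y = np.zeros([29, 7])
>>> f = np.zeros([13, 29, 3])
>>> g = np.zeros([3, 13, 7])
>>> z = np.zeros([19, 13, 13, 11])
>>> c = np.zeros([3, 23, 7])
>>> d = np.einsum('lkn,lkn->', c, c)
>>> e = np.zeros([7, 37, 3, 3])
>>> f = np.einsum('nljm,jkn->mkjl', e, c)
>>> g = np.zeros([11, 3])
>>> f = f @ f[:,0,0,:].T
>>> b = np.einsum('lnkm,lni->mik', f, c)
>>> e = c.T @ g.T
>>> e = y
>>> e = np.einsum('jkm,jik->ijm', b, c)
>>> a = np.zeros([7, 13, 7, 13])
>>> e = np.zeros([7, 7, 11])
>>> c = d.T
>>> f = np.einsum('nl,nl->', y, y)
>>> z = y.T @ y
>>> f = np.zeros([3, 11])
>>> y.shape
(29, 7)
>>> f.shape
(3, 11)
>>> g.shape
(11, 3)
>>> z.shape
(7, 7)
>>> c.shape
()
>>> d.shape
()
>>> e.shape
(7, 7, 11)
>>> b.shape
(3, 7, 3)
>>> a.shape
(7, 13, 7, 13)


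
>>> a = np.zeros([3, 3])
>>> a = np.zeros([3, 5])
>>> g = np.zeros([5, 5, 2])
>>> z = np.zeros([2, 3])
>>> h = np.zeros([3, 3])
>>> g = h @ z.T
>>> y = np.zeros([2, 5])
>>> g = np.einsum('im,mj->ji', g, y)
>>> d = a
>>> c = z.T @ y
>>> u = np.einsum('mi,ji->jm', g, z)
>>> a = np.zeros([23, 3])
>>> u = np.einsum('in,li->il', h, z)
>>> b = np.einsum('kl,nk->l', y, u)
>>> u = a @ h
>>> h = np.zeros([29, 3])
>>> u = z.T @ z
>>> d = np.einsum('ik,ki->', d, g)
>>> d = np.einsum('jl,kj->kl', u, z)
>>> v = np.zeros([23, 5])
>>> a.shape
(23, 3)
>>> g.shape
(5, 3)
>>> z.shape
(2, 3)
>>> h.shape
(29, 3)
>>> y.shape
(2, 5)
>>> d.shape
(2, 3)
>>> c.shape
(3, 5)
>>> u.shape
(3, 3)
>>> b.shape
(5,)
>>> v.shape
(23, 5)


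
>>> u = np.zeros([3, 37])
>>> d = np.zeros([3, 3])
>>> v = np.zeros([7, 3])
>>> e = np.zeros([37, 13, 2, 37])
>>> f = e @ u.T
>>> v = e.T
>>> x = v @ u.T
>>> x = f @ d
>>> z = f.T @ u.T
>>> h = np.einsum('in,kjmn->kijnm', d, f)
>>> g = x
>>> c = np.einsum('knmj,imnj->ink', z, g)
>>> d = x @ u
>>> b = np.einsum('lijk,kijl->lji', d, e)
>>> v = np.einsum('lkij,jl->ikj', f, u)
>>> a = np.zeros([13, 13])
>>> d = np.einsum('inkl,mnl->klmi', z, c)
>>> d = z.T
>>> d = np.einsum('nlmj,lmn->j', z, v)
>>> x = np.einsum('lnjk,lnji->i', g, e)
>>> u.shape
(3, 37)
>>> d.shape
(3,)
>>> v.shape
(2, 13, 3)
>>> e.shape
(37, 13, 2, 37)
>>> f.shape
(37, 13, 2, 3)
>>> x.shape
(37,)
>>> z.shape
(3, 2, 13, 3)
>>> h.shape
(37, 3, 13, 3, 2)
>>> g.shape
(37, 13, 2, 3)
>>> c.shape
(37, 2, 3)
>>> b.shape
(37, 2, 13)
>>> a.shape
(13, 13)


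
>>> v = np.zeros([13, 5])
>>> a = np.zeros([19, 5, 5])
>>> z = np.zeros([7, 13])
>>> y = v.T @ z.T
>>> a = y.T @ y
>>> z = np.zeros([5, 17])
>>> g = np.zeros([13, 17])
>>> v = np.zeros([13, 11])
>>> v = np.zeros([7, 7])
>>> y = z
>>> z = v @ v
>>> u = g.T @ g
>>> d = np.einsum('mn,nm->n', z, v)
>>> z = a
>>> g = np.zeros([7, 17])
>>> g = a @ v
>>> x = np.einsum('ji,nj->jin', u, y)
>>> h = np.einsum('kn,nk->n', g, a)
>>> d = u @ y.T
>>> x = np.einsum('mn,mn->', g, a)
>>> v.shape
(7, 7)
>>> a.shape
(7, 7)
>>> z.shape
(7, 7)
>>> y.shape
(5, 17)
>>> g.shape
(7, 7)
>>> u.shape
(17, 17)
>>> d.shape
(17, 5)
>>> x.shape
()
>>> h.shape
(7,)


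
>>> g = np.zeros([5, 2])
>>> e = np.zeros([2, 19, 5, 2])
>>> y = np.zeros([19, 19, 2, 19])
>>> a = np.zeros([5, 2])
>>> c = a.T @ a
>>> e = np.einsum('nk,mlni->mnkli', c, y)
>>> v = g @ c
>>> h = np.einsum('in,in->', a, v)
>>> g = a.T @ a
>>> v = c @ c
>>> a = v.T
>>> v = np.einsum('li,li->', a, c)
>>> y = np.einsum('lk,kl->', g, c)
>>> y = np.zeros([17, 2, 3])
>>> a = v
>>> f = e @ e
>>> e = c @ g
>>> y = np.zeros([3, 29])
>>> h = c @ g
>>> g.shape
(2, 2)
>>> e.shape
(2, 2)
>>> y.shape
(3, 29)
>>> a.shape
()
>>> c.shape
(2, 2)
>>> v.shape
()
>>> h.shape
(2, 2)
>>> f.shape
(19, 2, 2, 19, 19)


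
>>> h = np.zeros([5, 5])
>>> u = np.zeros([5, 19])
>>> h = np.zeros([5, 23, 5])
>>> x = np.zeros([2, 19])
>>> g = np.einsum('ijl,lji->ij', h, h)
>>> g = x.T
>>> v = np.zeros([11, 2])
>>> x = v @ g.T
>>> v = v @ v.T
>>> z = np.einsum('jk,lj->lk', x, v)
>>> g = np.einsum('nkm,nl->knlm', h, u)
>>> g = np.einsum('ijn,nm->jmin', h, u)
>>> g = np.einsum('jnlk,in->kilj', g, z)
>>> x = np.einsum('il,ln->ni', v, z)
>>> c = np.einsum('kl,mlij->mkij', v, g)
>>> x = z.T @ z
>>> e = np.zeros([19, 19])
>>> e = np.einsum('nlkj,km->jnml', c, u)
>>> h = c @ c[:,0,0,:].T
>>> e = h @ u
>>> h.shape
(5, 11, 5, 5)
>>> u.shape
(5, 19)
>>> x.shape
(19, 19)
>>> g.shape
(5, 11, 5, 23)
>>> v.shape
(11, 11)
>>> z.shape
(11, 19)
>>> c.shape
(5, 11, 5, 23)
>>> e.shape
(5, 11, 5, 19)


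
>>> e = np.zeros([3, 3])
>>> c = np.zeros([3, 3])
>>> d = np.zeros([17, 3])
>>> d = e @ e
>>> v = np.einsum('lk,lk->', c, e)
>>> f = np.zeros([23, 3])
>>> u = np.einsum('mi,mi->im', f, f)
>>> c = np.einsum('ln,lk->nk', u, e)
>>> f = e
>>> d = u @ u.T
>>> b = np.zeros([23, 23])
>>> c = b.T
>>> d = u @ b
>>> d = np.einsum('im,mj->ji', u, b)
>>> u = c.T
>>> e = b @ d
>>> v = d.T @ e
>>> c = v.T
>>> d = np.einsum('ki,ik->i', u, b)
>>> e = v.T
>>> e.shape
(3, 3)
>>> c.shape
(3, 3)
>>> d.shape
(23,)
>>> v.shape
(3, 3)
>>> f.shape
(3, 3)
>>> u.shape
(23, 23)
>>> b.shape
(23, 23)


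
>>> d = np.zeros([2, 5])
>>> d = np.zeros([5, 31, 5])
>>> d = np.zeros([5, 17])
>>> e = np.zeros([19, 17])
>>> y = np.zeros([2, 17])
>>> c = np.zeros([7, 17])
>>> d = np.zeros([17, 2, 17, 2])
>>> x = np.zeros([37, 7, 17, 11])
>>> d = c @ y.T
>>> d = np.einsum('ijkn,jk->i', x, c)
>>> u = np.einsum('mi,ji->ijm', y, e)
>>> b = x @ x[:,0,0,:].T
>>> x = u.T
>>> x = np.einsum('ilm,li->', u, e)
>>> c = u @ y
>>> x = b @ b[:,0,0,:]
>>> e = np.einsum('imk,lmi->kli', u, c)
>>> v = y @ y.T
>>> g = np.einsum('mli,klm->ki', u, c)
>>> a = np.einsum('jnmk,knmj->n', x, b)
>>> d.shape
(37,)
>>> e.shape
(2, 17, 17)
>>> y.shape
(2, 17)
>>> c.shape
(17, 19, 17)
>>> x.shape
(37, 7, 17, 37)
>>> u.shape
(17, 19, 2)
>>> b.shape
(37, 7, 17, 37)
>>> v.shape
(2, 2)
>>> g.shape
(17, 2)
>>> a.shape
(7,)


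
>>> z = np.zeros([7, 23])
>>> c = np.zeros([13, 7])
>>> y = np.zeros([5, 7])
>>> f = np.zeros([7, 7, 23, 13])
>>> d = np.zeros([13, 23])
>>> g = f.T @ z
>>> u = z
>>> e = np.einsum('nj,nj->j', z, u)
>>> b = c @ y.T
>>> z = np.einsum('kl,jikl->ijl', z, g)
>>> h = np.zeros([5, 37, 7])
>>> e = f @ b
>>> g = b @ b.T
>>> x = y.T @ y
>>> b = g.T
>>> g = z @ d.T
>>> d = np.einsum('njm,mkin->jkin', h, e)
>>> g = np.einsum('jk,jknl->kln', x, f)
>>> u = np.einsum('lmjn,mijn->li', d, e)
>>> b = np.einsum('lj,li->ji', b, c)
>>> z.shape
(23, 13, 23)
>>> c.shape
(13, 7)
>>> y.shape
(5, 7)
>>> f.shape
(7, 7, 23, 13)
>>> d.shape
(37, 7, 23, 5)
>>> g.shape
(7, 13, 23)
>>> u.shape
(37, 7)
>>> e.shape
(7, 7, 23, 5)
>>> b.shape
(13, 7)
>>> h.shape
(5, 37, 7)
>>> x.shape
(7, 7)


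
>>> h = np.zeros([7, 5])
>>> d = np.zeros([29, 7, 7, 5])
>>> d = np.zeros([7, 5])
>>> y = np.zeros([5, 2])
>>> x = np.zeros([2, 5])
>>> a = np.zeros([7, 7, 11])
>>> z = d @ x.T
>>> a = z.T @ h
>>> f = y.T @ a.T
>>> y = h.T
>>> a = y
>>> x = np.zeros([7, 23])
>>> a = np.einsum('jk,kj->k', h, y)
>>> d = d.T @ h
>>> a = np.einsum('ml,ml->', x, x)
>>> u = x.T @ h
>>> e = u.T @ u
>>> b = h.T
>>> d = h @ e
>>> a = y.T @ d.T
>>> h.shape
(7, 5)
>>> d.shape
(7, 5)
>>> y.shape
(5, 7)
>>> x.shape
(7, 23)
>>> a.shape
(7, 7)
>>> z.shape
(7, 2)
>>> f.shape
(2, 2)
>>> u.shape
(23, 5)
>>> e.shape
(5, 5)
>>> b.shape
(5, 7)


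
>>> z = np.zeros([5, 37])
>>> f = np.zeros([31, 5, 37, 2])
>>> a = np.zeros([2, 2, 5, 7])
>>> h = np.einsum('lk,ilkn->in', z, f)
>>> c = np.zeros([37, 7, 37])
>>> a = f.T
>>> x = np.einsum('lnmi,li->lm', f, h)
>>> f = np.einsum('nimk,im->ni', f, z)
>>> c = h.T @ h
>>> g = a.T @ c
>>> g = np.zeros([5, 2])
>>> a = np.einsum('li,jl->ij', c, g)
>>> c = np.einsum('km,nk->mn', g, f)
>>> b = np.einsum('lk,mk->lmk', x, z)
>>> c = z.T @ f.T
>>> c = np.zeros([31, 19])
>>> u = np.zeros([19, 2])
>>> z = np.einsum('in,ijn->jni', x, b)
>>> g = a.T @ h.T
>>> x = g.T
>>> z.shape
(5, 37, 31)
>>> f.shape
(31, 5)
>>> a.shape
(2, 5)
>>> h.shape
(31, 2)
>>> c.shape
(31, 19)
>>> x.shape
(31, 5)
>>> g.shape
(5, 31)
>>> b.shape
(31, 5, 37)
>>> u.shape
(19, 2)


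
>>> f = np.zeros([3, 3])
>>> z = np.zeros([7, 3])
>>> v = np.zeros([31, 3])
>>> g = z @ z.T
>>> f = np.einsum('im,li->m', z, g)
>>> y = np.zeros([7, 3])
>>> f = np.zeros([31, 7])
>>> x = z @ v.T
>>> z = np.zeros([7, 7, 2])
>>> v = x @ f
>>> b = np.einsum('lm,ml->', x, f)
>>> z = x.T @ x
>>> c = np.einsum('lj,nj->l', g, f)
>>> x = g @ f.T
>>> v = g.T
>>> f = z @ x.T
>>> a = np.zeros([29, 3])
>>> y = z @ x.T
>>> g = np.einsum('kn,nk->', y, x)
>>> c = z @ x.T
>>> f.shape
(31, 7)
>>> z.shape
(31, 31)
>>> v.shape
(7, 7)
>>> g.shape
()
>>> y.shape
(31, 7)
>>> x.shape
(7, 31)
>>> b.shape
()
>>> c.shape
(31, 7)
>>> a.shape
(29, 3)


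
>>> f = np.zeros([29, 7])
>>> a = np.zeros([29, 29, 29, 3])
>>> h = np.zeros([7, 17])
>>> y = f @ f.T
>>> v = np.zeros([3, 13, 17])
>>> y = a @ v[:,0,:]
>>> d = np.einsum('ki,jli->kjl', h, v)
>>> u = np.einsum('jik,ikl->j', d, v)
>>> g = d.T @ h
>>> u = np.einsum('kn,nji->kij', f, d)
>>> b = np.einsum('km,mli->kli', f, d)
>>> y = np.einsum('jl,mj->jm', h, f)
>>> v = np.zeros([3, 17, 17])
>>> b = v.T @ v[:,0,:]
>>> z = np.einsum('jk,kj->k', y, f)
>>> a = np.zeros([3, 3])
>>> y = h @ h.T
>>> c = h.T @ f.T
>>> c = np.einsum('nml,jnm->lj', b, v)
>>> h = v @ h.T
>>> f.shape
(29, 7)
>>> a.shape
(3, 3)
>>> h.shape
(3, 17, 7)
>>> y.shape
(7, 7)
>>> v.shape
(3, 17, 17)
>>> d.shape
(7, 3, 13)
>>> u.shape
(29, 13, 3)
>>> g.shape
(13, 3, 17)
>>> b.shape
(17, 17, 17)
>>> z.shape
(29,)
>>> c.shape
(17, 3)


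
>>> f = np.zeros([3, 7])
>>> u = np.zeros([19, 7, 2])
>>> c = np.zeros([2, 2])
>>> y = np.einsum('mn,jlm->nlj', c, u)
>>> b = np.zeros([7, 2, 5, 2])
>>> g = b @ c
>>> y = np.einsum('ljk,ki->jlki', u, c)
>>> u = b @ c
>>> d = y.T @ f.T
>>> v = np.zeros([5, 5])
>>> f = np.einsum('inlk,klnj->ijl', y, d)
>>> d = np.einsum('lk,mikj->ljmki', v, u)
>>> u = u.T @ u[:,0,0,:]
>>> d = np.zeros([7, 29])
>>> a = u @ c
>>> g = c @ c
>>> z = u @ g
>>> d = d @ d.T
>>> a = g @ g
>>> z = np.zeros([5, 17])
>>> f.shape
(7, 3, 2)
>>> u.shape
(2, 5, 2, 2)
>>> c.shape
(2, 2)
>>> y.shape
(7, 19, 2, 2)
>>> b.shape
(7, 2, 5, 2)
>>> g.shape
(2, 2)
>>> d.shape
(7, 7)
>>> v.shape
(5, 5)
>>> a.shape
(2, 2)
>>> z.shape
(5, 17)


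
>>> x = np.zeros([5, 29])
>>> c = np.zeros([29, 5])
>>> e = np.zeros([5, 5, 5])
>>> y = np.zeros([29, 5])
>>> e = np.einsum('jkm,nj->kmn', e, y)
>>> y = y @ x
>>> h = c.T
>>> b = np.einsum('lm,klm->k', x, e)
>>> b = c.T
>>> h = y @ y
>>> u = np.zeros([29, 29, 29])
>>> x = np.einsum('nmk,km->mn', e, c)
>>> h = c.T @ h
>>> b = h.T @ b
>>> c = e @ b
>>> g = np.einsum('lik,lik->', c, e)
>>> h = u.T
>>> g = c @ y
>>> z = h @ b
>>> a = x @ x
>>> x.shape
(5, 5)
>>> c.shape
(5, 5, 29)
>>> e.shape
(5, 5, 29)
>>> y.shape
(29, 29)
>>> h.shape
(29, 29, 29)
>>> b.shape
(29, 29)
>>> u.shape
(29, 29, 29)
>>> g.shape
(5, 5, 29)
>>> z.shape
(29, 29, 29)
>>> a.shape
(5, 5)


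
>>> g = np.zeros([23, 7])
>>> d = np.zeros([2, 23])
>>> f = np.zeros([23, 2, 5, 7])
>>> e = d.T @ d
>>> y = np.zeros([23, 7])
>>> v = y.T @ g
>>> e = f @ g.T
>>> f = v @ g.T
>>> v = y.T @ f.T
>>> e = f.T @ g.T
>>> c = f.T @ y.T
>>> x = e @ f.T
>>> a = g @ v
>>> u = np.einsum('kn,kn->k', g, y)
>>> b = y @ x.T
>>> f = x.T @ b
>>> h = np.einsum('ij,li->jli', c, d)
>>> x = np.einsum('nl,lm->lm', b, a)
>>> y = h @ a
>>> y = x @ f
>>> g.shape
(23, 7)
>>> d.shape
(2, 23)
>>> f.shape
(7, 23)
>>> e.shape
(23, 23)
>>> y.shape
(23, 23)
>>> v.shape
(7, 7)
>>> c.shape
(23, 23)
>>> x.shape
(23, 7)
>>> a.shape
(23, 7)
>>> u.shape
(23,)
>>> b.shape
(23, 23)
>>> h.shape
(23, 2, 23)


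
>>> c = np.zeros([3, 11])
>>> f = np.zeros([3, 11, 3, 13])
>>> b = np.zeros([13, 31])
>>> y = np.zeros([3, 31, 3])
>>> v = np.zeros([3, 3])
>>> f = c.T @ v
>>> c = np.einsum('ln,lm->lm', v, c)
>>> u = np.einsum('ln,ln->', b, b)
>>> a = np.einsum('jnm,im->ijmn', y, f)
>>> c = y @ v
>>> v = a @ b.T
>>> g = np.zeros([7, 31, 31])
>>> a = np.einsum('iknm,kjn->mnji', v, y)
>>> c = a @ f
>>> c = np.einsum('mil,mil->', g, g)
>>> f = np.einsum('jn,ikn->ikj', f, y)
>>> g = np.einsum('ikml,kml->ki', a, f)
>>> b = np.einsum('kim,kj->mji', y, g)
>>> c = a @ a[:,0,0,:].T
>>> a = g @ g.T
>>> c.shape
(13, 3, 31, 13)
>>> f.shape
(3, 31, 11)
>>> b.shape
(3, 13, 31)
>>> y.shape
(3, 31, 3)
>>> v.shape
(11, 3, 3, 13)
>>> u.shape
()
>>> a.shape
(3, 3)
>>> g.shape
(3, 13)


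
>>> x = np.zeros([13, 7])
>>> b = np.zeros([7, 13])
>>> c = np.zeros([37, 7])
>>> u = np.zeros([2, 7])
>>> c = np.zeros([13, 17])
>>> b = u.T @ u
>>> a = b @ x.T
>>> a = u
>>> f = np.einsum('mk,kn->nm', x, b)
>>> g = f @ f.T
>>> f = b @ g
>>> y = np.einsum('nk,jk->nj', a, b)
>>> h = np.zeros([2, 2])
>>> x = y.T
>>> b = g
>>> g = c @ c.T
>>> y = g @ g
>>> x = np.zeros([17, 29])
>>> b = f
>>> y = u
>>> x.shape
(17, 29)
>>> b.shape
(7, 7)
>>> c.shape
(13, 17)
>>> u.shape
(2, 7)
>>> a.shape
(2, 7)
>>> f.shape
(7, 7)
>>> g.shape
(13, 13)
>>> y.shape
(2, 7)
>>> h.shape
(2, 2)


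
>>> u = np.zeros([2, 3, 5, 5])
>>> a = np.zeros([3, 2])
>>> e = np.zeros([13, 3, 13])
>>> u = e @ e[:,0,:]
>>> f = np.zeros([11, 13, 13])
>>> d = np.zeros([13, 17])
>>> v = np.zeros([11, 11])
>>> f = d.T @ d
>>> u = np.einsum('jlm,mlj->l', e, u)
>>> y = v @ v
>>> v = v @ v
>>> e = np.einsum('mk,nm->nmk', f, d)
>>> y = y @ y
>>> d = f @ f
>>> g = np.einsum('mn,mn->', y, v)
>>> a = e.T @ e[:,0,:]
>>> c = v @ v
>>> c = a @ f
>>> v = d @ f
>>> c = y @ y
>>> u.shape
(3,)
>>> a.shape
(17, 17, 17)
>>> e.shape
(13, 17, 17)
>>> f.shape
(17, 17)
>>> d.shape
(17, 17)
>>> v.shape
(17, 17)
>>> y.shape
(11, 11)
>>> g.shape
()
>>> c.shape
(11, 11)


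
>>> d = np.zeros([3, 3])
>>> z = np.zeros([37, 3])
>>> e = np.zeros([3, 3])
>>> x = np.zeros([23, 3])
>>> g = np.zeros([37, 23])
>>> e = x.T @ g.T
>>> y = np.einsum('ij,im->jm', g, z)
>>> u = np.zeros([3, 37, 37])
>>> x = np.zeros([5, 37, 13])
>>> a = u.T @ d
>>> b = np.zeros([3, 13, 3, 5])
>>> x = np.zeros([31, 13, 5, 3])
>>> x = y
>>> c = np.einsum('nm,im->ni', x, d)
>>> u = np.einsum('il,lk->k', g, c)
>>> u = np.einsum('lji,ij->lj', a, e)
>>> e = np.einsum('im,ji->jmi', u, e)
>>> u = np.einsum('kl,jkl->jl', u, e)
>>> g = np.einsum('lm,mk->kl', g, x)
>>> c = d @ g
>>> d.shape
(3, 3)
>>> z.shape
(37, 3)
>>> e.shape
(3, 37, 37)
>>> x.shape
(23, 3)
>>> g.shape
(3, 37)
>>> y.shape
(23, 3)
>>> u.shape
(3, 37)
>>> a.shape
(37, 37, 3)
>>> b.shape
(3, 13, 3, 5)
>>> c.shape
(3, 37)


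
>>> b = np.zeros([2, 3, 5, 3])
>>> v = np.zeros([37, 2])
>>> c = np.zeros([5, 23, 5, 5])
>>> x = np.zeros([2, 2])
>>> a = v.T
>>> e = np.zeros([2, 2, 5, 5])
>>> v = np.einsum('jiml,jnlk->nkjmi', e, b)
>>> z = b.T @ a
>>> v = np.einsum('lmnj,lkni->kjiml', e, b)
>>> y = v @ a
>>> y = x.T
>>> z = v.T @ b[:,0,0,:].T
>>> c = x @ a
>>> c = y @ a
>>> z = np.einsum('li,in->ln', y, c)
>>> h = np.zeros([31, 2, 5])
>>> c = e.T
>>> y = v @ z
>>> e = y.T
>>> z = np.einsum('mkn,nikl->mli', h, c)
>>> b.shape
(2, 3, 5, 3)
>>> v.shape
(3, 5, 3, 2, 2)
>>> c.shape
(5, 5, 2, 2)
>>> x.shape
(2, 2)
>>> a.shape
(2, 37)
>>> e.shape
(37, 2, 3, 5, 3)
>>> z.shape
(31, 2, 5)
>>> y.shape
(3, 5, 3, 2, 37)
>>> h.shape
(31, 2, 5)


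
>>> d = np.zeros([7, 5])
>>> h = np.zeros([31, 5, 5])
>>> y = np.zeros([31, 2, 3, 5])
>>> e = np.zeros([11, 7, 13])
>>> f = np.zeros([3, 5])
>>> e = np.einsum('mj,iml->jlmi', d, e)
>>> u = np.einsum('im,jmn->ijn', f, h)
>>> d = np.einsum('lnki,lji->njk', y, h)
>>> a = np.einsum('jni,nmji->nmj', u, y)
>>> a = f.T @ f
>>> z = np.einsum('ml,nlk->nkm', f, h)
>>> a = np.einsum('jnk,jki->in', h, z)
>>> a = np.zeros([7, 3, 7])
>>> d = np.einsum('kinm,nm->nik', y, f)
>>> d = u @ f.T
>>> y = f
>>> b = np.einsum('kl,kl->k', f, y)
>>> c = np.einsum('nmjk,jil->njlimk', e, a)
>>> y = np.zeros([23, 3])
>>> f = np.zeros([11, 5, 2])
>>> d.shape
(3, 31, 3)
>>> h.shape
(31, 5, 5)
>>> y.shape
(23, 3)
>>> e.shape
(5, 13, 7, 11)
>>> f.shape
(11, 5, 2)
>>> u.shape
(3, 31, 5)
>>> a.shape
(7, 3, 7)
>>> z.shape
(31, 5, 3)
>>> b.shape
(3,)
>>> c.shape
(5, 7, 7, 3, 13, 11)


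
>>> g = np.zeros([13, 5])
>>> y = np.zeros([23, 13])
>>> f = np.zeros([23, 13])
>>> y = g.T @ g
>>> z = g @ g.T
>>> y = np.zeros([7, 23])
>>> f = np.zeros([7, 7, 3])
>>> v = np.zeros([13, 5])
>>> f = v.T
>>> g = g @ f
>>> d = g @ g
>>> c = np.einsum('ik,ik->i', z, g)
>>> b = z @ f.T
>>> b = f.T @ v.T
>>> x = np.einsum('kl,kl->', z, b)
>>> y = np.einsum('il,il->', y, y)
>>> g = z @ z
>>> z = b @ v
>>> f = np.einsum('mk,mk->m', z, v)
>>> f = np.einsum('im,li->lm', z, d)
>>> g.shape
(13, 13)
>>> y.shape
()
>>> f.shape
(13, 5)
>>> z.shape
(13, 5)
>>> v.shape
(13, 5)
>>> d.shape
(13, 13)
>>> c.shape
(13,)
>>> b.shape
(13, 13)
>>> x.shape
()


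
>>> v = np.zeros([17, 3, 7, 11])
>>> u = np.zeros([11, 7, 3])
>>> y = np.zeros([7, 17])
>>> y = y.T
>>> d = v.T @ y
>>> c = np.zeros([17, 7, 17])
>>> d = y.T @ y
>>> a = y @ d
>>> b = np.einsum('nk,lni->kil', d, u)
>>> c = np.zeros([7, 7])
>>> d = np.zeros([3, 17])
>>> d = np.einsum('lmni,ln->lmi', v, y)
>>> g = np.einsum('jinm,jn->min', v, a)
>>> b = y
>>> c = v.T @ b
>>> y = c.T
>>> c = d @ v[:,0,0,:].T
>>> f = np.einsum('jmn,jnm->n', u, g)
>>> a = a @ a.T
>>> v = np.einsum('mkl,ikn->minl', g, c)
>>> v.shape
(11, 17, 17, 7)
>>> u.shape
(11, 7, 3)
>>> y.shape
(7, 3, 7, 11)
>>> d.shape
(17, 3, 11)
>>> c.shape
(17, 3, 17)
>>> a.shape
(17, 17)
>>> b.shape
(17, 7)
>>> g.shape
(11, 3, 7)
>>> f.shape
(3,)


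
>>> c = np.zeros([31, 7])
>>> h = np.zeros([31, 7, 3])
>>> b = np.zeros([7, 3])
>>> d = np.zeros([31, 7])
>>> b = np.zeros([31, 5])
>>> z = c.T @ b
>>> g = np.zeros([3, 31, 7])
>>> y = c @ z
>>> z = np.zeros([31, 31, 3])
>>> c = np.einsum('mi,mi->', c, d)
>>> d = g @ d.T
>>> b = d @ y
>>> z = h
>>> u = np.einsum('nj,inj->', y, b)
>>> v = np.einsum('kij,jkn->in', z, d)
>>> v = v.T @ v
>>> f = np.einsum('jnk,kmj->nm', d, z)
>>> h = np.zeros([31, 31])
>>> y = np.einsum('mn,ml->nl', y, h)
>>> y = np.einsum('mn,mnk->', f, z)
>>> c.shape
()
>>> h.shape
(31, 31)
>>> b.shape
(3, 31, 5)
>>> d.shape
(3, 31, 31)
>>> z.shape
(31, 7, 3)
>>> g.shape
(3, 31, 7)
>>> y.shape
()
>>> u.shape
()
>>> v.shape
(31, 31)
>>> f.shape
(31, 7)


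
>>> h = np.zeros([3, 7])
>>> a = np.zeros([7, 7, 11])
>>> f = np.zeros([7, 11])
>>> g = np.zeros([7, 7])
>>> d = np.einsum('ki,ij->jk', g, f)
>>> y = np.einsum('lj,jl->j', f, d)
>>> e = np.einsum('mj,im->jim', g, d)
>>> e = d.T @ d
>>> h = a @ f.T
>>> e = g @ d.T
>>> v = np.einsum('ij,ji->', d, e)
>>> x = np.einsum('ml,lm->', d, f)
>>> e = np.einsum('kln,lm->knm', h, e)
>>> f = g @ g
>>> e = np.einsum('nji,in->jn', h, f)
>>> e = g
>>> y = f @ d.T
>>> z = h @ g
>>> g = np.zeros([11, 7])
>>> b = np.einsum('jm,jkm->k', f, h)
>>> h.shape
(7, 7, 7)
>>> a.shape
(7, 7, 11)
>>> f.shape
(7, 7)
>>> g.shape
(11, 7)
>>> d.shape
(11, 7)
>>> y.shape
(7, 11)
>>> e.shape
(7, 7)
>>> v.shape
()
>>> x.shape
()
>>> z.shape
(7, 7, 7)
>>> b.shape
(7,)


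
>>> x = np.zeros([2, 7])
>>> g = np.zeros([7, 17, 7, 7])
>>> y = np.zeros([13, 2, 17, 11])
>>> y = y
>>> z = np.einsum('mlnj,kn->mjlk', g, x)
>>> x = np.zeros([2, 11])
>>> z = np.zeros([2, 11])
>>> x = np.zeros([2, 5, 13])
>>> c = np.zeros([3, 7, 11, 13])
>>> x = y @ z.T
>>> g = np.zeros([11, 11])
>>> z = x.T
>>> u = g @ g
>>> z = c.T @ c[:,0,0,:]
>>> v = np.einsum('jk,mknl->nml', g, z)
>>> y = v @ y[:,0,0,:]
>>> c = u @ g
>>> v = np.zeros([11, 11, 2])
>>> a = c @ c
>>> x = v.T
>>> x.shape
(2, 11, 11)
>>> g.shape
(11, 11)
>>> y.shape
(7, 13, 11)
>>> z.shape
(13, 11, 7, 13)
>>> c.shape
(11, 11)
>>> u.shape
(11, 11)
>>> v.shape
(11, 11, 2)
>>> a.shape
(11, 11)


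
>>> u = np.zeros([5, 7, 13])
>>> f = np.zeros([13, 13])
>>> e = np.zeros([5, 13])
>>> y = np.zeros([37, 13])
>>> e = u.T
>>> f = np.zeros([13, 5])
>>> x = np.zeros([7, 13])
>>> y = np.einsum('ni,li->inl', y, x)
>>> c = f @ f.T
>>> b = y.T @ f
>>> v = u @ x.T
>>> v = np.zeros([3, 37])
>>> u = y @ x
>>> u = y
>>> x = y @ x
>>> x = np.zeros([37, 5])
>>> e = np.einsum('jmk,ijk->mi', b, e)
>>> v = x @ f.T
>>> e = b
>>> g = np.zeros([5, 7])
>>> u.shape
(13, 37, 7)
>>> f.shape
(13, 5)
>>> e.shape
(7, 37, 5)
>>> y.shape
(13, 37, 7)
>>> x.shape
(37, 5)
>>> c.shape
(13, 13)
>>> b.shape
(7, 37, 5)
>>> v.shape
(37, 13)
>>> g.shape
(5, 7)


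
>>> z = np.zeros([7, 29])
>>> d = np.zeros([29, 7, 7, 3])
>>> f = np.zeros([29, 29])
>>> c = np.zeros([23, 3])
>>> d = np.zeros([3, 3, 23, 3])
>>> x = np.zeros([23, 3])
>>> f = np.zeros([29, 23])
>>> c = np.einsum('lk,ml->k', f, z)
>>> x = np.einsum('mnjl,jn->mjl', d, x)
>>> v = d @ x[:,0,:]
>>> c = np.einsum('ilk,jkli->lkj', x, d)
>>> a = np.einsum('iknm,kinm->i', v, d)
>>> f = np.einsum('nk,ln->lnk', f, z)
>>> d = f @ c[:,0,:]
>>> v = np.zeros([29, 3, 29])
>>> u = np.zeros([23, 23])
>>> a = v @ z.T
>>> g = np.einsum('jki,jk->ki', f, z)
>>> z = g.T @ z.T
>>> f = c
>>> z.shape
(23, 7)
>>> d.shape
(7, 29, 3)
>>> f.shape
(23, 3, 3)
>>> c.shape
(23, 3, 3)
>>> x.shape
(3, 23, 3)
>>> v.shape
(29, 3, 29)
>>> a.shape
(29, 3, 7)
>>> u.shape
(23, 23)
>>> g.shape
(29, 23)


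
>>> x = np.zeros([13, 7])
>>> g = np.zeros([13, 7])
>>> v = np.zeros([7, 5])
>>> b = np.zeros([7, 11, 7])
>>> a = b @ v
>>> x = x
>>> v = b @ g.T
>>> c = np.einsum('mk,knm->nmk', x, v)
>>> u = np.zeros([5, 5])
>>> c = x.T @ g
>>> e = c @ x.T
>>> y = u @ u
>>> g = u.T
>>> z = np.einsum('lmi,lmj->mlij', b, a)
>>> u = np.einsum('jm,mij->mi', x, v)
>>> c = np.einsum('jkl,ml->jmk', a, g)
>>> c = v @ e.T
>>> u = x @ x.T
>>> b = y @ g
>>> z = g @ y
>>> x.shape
(13, 7)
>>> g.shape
(5, 5)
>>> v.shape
(7, 11, 13)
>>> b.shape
(5, 5)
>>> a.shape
(7, 11, 5)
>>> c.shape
(7, 11, 7)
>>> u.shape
(13, 13)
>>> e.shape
(7, 13)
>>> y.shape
(5, 5)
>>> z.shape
(5, 5)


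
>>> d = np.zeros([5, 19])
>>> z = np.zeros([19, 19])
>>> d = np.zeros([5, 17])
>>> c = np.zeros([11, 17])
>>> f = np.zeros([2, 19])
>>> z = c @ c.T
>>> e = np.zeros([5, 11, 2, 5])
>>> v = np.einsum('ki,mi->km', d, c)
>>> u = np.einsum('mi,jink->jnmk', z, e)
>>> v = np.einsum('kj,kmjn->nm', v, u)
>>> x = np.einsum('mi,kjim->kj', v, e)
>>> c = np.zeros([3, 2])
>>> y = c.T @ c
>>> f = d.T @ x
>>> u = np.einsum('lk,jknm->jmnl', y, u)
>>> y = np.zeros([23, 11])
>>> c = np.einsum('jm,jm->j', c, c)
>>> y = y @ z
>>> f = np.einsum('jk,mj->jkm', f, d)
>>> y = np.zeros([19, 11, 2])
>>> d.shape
(5, 17)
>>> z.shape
(11, 11)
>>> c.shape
(3,)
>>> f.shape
(17, 11, 5)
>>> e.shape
(5, 11, 2, 5)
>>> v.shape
(5, 2)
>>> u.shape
(5, 5, 11, 2)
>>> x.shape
(5, 11)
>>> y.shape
(19, 11, 2)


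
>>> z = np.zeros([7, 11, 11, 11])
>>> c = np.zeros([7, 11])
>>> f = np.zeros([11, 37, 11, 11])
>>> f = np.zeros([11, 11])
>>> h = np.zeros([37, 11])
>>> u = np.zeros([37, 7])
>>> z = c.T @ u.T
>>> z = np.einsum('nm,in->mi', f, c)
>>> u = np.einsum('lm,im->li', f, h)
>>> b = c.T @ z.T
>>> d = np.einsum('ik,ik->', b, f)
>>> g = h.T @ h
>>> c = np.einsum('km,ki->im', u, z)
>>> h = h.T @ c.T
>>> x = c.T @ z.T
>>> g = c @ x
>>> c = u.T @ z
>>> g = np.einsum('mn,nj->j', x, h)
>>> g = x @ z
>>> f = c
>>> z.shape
(11, 7)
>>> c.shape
(37, 7)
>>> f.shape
(37, 7)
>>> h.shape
(11, 7)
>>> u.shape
(11, 37)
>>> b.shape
(11, 11)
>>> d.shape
()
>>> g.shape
(37, 7)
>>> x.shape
(37, 11)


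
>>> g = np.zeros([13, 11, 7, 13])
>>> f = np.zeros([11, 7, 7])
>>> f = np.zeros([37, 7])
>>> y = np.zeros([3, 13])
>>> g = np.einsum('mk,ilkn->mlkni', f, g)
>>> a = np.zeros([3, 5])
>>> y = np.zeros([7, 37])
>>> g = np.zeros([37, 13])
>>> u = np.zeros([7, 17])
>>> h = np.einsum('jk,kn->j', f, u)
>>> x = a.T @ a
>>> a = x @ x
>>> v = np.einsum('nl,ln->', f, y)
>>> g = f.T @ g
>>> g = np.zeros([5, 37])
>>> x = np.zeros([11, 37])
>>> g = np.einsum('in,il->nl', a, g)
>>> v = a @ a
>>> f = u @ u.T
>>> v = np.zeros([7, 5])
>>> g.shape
(5, 37)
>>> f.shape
(7, 7)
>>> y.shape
(7, 37)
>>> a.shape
(5, 5)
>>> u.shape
(7, 17)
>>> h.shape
(37,)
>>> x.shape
(11, 37)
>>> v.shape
(7, 5)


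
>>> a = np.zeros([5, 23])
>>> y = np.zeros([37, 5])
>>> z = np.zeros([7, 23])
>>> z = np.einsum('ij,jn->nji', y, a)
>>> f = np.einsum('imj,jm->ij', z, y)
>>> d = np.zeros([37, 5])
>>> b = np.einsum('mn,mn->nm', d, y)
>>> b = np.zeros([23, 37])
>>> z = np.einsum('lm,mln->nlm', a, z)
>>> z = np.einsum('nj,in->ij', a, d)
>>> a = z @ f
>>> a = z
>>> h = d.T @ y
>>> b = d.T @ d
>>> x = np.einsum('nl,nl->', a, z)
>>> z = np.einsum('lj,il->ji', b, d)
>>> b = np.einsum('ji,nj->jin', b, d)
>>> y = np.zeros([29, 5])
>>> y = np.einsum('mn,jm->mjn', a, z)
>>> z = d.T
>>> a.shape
(37, 23)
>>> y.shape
(37, 5, 23)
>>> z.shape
(5, 37)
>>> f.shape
(23, 37)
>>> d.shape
(37, 5)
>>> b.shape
(5, 5, 37)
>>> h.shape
(5, 5)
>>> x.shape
()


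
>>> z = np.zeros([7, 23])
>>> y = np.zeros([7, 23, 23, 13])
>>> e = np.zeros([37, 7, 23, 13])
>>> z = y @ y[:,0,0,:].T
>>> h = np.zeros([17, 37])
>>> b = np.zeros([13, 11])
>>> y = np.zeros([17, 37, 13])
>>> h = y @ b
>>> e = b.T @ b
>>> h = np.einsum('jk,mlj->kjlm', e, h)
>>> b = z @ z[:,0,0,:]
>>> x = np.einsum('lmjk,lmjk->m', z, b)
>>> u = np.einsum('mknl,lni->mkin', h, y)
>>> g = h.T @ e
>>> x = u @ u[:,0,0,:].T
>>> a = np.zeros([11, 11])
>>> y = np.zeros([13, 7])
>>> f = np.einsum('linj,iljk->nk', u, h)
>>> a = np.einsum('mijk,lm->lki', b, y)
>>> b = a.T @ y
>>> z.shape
(7, 23, 23, 7)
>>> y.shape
(13, 7)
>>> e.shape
(11, 11)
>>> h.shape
(11, 11, 37, 17)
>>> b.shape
(23, 7, 7)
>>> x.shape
(11, 11, 13, 11)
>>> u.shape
(11, 11, 13, 37)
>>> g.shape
(17, 37, 11, 11)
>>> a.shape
(13, 7, 23)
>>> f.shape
(13, 17)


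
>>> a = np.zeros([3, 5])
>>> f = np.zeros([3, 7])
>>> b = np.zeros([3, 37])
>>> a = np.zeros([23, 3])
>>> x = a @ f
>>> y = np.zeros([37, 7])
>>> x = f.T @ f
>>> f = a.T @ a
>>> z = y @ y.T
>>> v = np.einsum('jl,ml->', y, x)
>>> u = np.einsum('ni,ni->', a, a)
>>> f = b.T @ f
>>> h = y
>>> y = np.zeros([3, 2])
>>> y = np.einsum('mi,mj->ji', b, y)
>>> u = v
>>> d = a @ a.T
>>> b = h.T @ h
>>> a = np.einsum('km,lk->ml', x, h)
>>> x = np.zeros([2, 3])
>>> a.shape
(7, 37)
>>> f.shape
(37, 3)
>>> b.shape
(7, 7)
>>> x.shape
(2, 3)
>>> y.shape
(2, 37)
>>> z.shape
(37, 37)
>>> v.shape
()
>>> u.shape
()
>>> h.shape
(37, 7)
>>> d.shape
(23, 23)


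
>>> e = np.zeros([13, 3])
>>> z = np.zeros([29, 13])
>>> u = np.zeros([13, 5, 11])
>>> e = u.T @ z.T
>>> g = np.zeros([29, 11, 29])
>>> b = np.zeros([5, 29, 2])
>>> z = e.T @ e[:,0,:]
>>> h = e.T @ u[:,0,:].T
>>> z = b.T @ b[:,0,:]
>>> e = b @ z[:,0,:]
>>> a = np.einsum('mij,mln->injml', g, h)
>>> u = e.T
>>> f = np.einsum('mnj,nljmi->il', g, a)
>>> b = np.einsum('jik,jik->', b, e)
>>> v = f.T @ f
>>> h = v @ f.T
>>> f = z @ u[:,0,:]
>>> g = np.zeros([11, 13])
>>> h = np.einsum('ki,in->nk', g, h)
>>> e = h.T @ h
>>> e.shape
(11, 11)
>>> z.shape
(2, 29, 2)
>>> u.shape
(2, 29, 5)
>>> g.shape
(11, 13)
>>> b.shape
()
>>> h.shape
(5, 11)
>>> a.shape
(11, 13, 29, 29, 5)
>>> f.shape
(2, 29, 5)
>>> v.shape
(13, 13)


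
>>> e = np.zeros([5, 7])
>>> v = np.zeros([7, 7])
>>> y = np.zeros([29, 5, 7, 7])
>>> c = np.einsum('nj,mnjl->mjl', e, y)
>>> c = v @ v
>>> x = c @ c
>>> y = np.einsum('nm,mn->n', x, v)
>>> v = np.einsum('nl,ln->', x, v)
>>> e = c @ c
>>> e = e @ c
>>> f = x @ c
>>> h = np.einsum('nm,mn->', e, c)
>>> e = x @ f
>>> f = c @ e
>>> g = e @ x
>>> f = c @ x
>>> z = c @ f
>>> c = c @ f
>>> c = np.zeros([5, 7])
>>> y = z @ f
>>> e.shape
(7, 7)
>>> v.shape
()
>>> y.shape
(7, 7)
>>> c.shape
(5, 7)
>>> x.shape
(7, 7)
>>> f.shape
(7, 7)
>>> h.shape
()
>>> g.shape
(7, 7)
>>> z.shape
(7, 7)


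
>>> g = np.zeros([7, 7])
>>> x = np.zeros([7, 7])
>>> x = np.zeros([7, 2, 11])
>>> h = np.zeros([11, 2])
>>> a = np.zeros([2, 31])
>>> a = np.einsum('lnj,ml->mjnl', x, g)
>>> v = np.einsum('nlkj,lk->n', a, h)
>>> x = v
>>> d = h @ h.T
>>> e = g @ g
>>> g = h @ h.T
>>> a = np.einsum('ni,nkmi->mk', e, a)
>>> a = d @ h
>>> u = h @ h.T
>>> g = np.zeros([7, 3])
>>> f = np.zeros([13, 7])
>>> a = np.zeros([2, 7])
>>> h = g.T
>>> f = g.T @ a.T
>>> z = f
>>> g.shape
(7, 3)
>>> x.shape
(7,)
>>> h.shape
(3, 7)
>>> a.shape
(2, 7)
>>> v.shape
(7,)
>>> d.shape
(11, 11)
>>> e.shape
(7, 7)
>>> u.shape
(11, 11)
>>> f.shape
(3, 2)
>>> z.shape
(3, 2)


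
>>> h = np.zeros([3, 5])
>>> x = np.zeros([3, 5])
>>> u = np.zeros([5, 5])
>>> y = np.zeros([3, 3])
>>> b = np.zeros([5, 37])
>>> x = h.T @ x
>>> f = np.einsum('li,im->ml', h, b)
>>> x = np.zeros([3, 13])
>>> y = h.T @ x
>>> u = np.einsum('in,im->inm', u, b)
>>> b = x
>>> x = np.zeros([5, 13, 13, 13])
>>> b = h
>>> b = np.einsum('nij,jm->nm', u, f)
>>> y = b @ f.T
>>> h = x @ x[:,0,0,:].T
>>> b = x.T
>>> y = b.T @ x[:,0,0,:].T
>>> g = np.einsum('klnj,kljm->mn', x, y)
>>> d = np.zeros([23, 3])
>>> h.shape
(5, 13, 13, 5)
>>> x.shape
(5, 13, 13, 13)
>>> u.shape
(5, 5, 37)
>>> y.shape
(5, 13, 13, 5)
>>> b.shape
(13, 13, 13, 5)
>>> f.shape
(37, 3)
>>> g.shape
(5, 13)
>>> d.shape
(23, 3)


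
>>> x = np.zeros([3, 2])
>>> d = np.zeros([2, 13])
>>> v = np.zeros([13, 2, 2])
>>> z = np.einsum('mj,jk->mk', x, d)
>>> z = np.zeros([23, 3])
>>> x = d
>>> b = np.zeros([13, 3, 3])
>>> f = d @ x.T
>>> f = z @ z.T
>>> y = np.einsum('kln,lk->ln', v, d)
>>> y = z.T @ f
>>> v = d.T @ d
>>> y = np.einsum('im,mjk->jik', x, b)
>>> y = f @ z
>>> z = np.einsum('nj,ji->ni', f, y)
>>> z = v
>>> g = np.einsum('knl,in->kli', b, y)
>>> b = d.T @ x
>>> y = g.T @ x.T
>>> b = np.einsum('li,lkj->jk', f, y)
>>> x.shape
(2, 13)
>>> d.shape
(2, 13)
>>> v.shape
(13, 13)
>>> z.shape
(13, 13)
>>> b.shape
(2, 3)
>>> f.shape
(23, 23)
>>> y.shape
(23, 3, 2)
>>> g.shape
(13, 3, 23)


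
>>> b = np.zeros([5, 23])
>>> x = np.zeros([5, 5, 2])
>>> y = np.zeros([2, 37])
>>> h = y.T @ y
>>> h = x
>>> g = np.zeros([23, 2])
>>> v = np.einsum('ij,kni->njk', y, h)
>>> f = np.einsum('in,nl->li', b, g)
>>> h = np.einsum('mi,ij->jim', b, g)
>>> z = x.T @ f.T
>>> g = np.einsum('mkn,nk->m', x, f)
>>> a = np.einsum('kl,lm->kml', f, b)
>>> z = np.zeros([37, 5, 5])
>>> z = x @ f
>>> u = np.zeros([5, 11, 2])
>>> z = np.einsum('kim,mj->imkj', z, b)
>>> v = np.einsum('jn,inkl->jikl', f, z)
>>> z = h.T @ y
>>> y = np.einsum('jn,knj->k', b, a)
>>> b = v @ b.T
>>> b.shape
(2, 5, 5, 5)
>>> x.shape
(5, 5, 2)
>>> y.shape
(2,)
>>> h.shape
(2, 23, 5)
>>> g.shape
(5,)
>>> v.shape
(2, 5, 5, 23)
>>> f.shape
(2, 5)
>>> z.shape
(5, 23, 37)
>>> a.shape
(2, 23, 5)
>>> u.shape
(5, 11, 2)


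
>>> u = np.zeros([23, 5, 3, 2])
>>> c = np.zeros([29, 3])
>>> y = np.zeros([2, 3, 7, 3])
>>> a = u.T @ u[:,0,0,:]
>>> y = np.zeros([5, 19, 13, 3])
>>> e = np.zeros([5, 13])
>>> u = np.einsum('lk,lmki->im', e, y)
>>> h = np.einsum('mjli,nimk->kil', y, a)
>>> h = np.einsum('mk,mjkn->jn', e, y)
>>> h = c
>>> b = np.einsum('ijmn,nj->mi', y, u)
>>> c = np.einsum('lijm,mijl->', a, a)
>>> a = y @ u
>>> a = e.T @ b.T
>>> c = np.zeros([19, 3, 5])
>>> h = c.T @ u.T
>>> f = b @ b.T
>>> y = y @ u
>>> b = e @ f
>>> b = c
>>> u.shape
(3, 19)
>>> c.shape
(19, 3, 5)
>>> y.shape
(5, 19, 13, 19)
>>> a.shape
(13, 13)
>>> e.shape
(5, 13)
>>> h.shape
(5, 3, 3)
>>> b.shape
(19, 3, 5)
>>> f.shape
(13, 13)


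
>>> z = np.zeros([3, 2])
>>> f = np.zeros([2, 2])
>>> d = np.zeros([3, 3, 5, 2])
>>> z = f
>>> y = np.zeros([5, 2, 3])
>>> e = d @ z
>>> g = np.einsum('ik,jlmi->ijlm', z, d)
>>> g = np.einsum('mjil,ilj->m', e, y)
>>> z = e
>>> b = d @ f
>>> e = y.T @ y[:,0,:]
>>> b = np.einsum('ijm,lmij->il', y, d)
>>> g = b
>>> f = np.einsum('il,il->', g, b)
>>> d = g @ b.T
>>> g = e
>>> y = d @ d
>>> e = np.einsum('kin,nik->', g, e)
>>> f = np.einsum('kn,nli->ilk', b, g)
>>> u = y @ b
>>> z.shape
(3, 3, 5, 2)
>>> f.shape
(3, 2, 5)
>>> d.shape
(5, 5)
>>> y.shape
(5, 5)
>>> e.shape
()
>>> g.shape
(3, 2, 3)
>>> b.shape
(5, 3)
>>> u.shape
(5, 3)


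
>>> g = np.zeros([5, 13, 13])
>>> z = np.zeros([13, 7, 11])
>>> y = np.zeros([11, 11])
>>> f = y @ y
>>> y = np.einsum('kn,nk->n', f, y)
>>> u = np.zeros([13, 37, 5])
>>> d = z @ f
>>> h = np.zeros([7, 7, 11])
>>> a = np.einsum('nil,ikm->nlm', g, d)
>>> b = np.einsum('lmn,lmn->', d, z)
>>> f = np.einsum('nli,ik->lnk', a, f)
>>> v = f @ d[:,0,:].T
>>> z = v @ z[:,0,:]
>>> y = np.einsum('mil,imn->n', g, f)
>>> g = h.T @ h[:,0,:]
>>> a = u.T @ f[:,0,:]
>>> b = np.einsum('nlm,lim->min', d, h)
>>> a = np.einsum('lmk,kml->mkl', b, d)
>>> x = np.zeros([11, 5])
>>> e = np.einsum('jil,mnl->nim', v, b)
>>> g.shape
(11, 7, 11)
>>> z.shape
(13, 5, 11)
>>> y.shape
(11,)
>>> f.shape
(13, 5, 11)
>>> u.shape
(13, 37, 5)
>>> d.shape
(13, 7, 11)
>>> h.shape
(7, 7, 11)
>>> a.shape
(7, 13, 11)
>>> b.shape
(11, 7, 13)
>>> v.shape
(13, 5, 13)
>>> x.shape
(11, 5)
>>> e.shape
(7, 5, 11)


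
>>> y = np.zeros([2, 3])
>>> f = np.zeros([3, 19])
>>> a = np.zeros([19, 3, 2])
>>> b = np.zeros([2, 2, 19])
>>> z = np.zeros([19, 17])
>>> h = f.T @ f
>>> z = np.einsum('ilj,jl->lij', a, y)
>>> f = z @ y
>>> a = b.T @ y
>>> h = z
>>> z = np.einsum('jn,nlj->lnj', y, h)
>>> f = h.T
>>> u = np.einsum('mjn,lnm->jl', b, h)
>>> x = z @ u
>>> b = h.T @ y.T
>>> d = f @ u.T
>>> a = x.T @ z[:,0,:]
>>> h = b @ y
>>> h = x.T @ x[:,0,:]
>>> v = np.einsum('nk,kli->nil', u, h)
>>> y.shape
(2, 3)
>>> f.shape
(2, 19, 3)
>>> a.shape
(3, 3, 2)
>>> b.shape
(2, 19, 2)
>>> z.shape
(19, 3, 2)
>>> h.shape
(3, 3, 3)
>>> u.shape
(2, 3)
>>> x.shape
(19, 3, 3)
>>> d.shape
(2, 19, 2)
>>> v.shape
(2, 3, 3)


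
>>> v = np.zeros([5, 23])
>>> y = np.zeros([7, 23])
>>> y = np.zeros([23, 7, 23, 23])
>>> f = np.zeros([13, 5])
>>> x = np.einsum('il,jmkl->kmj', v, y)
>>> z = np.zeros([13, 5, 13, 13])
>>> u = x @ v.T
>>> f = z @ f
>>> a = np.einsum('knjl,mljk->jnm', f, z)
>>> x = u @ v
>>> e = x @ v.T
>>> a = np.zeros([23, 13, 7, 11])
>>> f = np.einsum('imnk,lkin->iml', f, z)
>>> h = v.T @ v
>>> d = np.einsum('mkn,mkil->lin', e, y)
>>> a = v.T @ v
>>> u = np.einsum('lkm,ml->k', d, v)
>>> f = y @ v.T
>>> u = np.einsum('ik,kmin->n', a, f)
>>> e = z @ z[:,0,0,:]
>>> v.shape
(5, 23)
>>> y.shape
(23, 7, 23, 23)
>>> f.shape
(23, 7, 23, 5)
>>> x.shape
(23, 7, 23)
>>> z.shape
(13, 5, 13, 13)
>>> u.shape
(5,)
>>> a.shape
(23, 23)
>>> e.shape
(13, 5, 13, 13)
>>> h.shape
(23, 23)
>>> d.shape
(23, 23, 5)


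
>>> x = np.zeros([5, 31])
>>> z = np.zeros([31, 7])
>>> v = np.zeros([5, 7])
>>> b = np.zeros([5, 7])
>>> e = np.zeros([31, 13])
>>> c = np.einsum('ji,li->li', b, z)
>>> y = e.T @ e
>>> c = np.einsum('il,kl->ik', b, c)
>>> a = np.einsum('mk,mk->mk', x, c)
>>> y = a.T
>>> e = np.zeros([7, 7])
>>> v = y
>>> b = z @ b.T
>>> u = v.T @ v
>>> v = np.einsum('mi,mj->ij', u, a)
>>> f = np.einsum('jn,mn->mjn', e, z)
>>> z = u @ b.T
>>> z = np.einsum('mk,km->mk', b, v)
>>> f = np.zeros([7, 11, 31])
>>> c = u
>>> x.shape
(5, 31)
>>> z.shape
(31, 5)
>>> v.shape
(5, 31)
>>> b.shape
(31, 5)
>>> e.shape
(7, 7)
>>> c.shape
(5, 5)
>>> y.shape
(31, 5)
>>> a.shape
(5, 31)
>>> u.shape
(5, 5)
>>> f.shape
(7, 11, 31)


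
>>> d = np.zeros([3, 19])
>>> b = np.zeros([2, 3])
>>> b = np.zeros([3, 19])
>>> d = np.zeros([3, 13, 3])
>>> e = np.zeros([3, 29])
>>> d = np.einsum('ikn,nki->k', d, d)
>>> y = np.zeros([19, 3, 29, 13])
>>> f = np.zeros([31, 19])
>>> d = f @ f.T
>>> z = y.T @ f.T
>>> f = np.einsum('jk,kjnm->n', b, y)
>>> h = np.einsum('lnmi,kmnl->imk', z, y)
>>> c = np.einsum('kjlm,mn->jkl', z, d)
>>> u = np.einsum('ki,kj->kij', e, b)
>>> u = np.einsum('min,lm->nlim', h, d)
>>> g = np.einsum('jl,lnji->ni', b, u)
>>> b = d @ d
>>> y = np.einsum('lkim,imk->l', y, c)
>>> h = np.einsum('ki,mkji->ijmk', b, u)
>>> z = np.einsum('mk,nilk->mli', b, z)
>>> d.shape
(31, 31)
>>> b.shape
(31, 31)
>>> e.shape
(3, 29)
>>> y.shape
(19,)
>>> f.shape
(29,)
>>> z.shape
(31, 3, 29)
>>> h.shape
(31, 3, 19, 31)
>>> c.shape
(29, 13, 3)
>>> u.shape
(19, 31, 3, 31)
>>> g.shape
(31, 31)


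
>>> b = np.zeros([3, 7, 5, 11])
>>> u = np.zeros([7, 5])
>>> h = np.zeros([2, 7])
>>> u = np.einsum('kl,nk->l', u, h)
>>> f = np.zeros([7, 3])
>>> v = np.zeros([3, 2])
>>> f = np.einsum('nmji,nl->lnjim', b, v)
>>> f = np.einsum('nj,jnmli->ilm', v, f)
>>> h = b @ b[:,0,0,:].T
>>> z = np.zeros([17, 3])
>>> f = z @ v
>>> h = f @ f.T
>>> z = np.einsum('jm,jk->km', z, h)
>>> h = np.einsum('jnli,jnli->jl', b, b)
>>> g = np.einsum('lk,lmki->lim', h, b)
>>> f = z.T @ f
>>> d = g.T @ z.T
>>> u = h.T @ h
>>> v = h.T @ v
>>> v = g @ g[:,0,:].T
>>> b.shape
(3, 7, 5, 11)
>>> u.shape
(5, 5)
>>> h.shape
(3, 5)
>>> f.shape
(3, 2)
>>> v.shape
(3, 11, 3)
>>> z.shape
(17, 3)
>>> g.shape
(3, 11, 7)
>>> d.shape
(7, 11, 17)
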